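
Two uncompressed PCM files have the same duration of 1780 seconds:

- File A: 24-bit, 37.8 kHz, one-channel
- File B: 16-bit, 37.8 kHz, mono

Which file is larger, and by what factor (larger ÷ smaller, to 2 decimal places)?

File A: 37,800 × 3 × 1 = 113,400 bytes/s.
File B: 37,800 × 2 × 1 = 75,600 bytes/s.
File A is larger; ratio = 201,852,000 / 134,568,000 = 1.50.

File A, by a factor of 1.50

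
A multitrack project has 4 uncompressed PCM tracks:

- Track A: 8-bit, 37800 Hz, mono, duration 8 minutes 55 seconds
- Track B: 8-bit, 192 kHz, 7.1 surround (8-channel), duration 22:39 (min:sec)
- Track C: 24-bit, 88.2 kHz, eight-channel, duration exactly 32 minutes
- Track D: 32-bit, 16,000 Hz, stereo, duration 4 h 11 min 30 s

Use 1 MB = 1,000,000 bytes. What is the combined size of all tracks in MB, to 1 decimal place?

Track A: 8 minutes 55 seconds = 535 s; 37,800 × 535 × 1 × 1 = 20,223,000 bytes.
Track B: 22:39 (min:sec) = 1,359 s; 192,000 × 1,359 × 1 × 8 = 2,087,424,000 bytes.
Track C: exactly 32 minutes = 1,920 s; 88,200 × 1,920 × 3 × 8 = 4,064,256,000 bytes.
Track D: 4 h 11 min 30 s = 15,090 s; 16,000 × 15,090 × 4 × 2 = 1,931,520,000 bytes.
Total = 8,103,423,000 bytes = 8103.4 MB.

8103.4 MB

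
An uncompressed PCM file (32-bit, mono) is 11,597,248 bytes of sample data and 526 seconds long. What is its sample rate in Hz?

Bytes = sample_rate × seconds × bytes_per_sample × channels.
sample_rate = 11,597,248 / (526 × 4 × 1) = 11,597,248 / 2,104 = 5,512 Hz.

5,512 Hz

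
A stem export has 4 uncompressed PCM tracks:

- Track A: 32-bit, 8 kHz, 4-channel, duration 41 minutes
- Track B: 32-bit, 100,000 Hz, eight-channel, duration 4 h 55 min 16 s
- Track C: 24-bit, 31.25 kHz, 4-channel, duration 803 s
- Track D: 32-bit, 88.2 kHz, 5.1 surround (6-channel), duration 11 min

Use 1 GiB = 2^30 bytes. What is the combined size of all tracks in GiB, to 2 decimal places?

Track A: 41 minutes = 2,460 s; 8,000 × 2,460 × 4 × 4 = 314,880,000 bytes.
Track B: 4 h 55 min 16 s = 17,716 s; 100,000 × 17,716 × 4 × 8 = 56,691,200,000 bytes.
Track C: 31,250 × 803 × 3 × 4 = 301,125,000 bytes.
Track D: 11 min = 660 s; 88,200 × 660 × 4 × 6 = 1,397,088,000 bytes.
Total = 58,704,293,000 bytes = 54.67 GiB.

54.67 GiB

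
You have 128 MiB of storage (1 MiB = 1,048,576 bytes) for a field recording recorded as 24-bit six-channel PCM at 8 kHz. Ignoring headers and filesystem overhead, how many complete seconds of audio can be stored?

Uncompressed byte rate = 8,000 × 3 × 6 = 144,000 bytes/s.
Capacity = 128 × 1,048,576 = 134,217,728 bytes.
134,217,728 / 144,000 ≈ 932.07 s → 932 seconds.

932 seconds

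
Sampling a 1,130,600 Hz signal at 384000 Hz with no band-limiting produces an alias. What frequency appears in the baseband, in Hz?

21,400 Hz

Nyquist = 384,000/2 = 192,000 Hz; 1,130,600 Hz exceeds it.
Alias = |1,130,600 − 3×384,000| = |1,130,600 − 1,152,000| = 21,400 Hz.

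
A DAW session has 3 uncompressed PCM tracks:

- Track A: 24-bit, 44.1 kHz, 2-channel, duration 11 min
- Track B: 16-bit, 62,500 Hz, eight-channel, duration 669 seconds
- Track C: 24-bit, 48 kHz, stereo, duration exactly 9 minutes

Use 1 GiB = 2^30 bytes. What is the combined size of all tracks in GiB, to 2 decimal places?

Track A: 11 min = 660 s; 44,100 × 660 × 3 × 2 = 174,636,000 bytes.
Track B: 62,500 × 669 × 2 × 8 = 669,000,000 bytes.
Track C: exactly 9 minutes = 540 s; 48,000 × 540 × 3 × 2 = 155,520,000 bytes.
Total = 999,156,000 bytes = 0.93 GiB.

0.93 GiB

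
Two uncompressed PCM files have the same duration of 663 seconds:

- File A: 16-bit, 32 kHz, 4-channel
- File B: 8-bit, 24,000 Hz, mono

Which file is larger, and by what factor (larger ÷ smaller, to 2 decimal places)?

File A, by a factor of 10.67

File A: 32,000 × 2 × 4 = 256,000 bytes/s.
File B: 24,000 × 1 × 1 = 24,000 bytes/s.
File A is larger; ratio = 169,728,000 / 15,912,000 = 10.67.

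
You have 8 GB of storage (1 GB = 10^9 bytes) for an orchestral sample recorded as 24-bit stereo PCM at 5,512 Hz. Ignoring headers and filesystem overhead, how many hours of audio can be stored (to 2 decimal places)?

67.19 hours

Uncompressed byte rate = 5,512 × 3 × 2 = 33,072 bytes/s.
Capacity = 8 × 1,000,000,000 = 8,000,000,000 bytes.
8,000,000,000 / 33,072 ≈ 241896.47 s → 67.19 hours.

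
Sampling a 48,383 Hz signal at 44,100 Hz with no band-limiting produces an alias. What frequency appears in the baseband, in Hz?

Nyquist = 44,100/2 = 22,050 Hz; 48,383 Hz exceeds it.
Alias = |48,383 − 1×44,100| = |48,383 − 44,100| = 4,283 Hz.

4,283 Hz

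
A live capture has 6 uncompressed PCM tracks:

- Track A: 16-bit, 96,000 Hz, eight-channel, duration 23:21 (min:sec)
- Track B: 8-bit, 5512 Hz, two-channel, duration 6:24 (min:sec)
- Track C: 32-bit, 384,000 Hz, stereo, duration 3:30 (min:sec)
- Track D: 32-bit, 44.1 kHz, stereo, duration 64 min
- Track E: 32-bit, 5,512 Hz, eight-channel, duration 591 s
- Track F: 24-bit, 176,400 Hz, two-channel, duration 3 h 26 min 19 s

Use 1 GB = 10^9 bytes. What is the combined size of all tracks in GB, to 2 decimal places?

Track A: 23:21 (min:sec) = 1,401 s; 96,000 × 1,401 × 2 × 8 = 2,151,936,000 bytes.
Track B: 6:24 (min:sec) = 384 s; 5,512 × 384 × 1 × 2 = 4,233,216 bytes.
Track C: 3:30 (min:sec) = 210 s; 384,000 × 210 × 4 × 2 = 645,120,000 bytes.
Track D: 64 min = 3,840 s; 44,100 × 3,840 × 4 × 2 = 1,354,752,000 bytes.
Track E: 5,512 × 591 × 4 × 8 = 104,242,944 bytes.
Track F: 3 h 26 min 19 s = 12,379 s; 176,400 × 12,379 × 3 × 2 = 13,101,933,600 bytes.
Total = 17,362,217,760 bytes = 17.36 GB.

17.36 GB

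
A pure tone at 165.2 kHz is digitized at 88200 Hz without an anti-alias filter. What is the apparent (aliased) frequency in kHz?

11.2 kHz

Nyquist = 88,200/2 = 44,100 Hz; 165,200 Hz exceeds it.
Alias = |165,200 − 2×88,200| = |165,200 − 176,400| = 11,200 Hz = 11.2 kHz.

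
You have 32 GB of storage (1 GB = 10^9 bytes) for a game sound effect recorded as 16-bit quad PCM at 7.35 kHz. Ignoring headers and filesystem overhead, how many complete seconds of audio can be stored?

544,217 seconds

Uncompressed byte rate = 7,350 × 2 × 4 = 58,800 bytes/s.
Capacity = 32 × 1,000,000,000 = 32,000,000,000 bytes.
32,000,000,000 / 58,800 ≈ 544217.69 s → 544,217 seconds.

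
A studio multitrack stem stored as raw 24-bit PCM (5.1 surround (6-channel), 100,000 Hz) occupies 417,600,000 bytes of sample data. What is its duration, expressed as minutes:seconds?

Byte rate = 100,000 × 3 × 6 = 1,800,000 bytes/s.
Duration = 417,600,000 / 1,800,000 = 232 s.
232 s = 3:52.

3:52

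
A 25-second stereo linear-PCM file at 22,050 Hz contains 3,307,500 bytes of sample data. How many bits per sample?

Bytes per sample = 3,307,500 / (22,050 × 25 × 2) = 3,307,500 / 1,102,500 = 3.
Bit depth = 3 × 8 = 24 bits.

24 bits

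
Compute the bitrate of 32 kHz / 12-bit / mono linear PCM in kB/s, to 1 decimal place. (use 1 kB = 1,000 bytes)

Bit rate = 32,000 × 12 × 1 = 384,000 bits/s.
384,000 / 8 = 48,000 B/s = 48.0 kB/s.

48.0 kB/s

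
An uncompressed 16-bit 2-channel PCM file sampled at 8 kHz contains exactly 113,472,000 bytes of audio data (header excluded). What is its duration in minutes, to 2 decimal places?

59.10 minutes

Byte rate = 8,000 × 2 × 2 = 32,000 bytes/s.
Duration = 113,472,000 / 32,000 = 3,546 s.
3,546 s / 60 = 59.10 minutes.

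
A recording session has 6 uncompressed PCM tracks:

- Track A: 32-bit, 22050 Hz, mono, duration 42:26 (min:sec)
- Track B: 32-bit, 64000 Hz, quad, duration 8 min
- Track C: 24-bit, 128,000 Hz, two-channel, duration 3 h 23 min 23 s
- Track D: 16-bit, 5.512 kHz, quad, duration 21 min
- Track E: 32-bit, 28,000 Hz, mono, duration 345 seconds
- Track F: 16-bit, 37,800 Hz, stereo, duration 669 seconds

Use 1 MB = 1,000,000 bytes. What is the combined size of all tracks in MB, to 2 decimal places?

Track A: 42:26 (min:sec) = 2,546 s; 22,050 × 2,546 × 4 × 1 = 224,557,200 bytes.
Track B: 8 min = 480 s; 64,000 × 480 × 4 × 4 = 491,520,000 bytes.
Track C: 3 h 23 min 23 s = 12,203 s; 128,000 × 12,203 × 3 × 2 = 9,371,904,000 bytes.
Track D: 21 min = 1,260 s; 5,512 × 1,260 × 2 × 4 = 55,560,960 bytes.
Track E: 28,000 × 345 × 4 × 1 = 38,640,000 bytes.
Track F: 37,800 × 669 × 2 × 2 = 101,152,800 bytes.
Total = 10,283,334,960 bytes = 10283.33 MB.

10283.33 MB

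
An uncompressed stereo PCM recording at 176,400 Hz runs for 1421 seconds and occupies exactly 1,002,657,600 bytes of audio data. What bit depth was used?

16 bits

Bytes per sample = 1,002,657,600 / (176,400 × 1,421 × 2) = 1,002,657,600 / 501,328,800 = 2.
Bit depth = 2 × 8 = 16 bits.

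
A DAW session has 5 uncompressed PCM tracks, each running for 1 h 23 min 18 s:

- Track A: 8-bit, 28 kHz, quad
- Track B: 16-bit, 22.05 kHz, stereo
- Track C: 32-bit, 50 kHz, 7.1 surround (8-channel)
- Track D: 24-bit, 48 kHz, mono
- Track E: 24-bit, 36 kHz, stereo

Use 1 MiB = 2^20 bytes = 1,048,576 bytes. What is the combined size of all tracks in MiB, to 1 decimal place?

1 h 23 min 18 s = 4,998 s.
Track A: 28,000 × 4,998 × 1 × 4 = 559,776,000 bytes.
Track B: 22,050 × 4,998 × 2 × 2 = 440,823,600 bytes.
Track C: 50,000 × 4,998 × 4 × 8 = 7,996,800,000 bytes.
Track D: 48,000 × 4,998 × 3 × 1 = 719,712,000 bytes.
Track E: 36,000 × 4,998 × 3 × 2 = 1,079,568,000 bytes.
Total = 10,796,679,600 bytes = 10296.5 MiB.

10296.5 MiB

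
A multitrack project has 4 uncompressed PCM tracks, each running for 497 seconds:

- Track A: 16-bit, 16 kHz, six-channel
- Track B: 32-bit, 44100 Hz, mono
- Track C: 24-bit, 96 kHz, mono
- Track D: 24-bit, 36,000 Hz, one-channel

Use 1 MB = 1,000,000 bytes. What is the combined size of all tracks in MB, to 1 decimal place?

379.9 MB

Track A: 16,000 × 497 × 2 × 6 = 95,424,000 bytes.
Track B: 44,100 × 497 × 4 × 1 = 87,670,800 bytes.
Track C: 96,000 × 497 × 3 × 1 = 143,136,000 bytes.
Track D: 36,000 × 497 × 3 × 1 = 53,676,000 bytes.
Total = 379,906,800 bytes = 379.9 MB.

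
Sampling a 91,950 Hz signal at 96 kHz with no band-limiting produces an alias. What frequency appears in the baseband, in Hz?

4,050 Hz

Nyquist = 96,000/2 = 48,000 Hz; 91,950 Hz exceeds it.
Alias = |91,950 − 1×96,000| = |91,950 − 96,000| = 4,050 Hz.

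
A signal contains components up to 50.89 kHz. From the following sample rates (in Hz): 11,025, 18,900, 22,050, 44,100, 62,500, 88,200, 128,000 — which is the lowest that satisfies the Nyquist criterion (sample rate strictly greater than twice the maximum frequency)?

Need sample rate > 2 × 50,890 = 101,780 Hz.
Lowest listed rate above 101,780 Hz is 128,000 Hz.

128,000 Hz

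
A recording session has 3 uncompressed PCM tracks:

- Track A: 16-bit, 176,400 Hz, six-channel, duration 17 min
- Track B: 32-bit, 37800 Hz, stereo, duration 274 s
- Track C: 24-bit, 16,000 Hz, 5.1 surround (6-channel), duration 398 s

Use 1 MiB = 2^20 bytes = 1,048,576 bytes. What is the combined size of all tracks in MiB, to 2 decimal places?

2247.45 MiB

Track A: 17 min = 1,020 s; 176,400 × 1,020 × 2 × 6 = 2,159,136,000 bytes.
Track B: 37,800 × 274 × 4 × 2 = 82,857,600 bytes.
Track C: 16,000 × 398 × 3 × 6 = 114,624,000 bytes.
Total = 2,356,617,600 bytes = 2247.45 MiB.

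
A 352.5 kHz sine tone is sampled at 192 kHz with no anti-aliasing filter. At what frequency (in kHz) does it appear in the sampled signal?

31.5 kHz

Nyquist = 192,000/2 = 96,000 Hz; 352,500 Hz exceeds it.
Alias = |352,500 − 2×192,000| = |352,500 − 384,000| = 31,500 Hz = 31.5 kHz.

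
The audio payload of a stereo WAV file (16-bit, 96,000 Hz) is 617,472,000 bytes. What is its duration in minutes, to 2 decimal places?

Byte rate = 96,000 × 2 × 2 = 384,000 bytes/s.
Duration = 617,472,000 / 384,000 = 1,608 s.
1,608 s / 60 = 26.80 minutes.

26.80 minutes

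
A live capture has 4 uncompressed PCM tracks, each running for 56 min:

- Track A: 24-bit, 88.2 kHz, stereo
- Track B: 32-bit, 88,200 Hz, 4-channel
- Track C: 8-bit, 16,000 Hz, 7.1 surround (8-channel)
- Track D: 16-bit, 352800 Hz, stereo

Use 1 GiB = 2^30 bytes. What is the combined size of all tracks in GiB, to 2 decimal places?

56 min = 3,360 s.
Track A: 88,200 × 3,360 × 3 × 2 = 1,778,112,000 bytes.
Track B: 88,200 × 3,360 × 4 × 4 = 4,741,632,000 bytes.
Track C: 16,000 × 3,360 × 1 × 8 = 430,080,000 bytes.
Track D: 352,800 × 3,360 × 2 × 2 = 4,741,632,000 bytes.
Total = 11,691,456,000 bytes = 10.89 GiB.

10.89 GiB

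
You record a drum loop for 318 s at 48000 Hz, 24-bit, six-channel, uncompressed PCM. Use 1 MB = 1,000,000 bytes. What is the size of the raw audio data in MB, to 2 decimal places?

274.75 MB

Bytes = 48,000 samples/s × 318 s × 3 bytes/sample × 6 ch = 274,752,000 bytes.
274,752,000 / 1,000,000 = 274.75 MB.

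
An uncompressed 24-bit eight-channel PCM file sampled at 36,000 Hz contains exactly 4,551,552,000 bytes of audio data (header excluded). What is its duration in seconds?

Byte rate = 36,000 × 3 × 8 = 864,000 bytes/s.
Duration = 4,551,552,000 / 864,000 = 5,268 s.

5,268 seconds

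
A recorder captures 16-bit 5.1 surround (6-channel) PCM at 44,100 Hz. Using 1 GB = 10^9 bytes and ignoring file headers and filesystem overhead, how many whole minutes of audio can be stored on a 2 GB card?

62 minutes

Uncompressed byte rate = 44,100 × 2 × 6 = 529,200 bytes/s.
Capacity = 2 × 1,000,000,000 = 2,000,000,000 bytes.
2,000,000,000 / 529,200 ≈ 3779.29 s → 62 minutes.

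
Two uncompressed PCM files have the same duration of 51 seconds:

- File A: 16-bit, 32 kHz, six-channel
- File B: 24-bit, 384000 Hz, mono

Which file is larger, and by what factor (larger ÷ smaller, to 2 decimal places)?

File A: 32,000 × 2 × 6 = 384,000 bytes/s.
File B: 384,000 × 3 × 1 = 1,152,000 bytes/s.
File B is larger; ratio = 58,752,000 / 19,584,000 = 3.00.

File B, by a factor of 3.00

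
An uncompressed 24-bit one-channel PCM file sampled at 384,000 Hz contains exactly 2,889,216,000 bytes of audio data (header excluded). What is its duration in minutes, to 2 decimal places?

41.80 minutes

Byte rate = 384,000 × 3 × 1 = 1,152,000 bytes/s.
Duration = 2,889,216,000 / 1,152,000 = 2,508 s.
2,508 s / 60 = 41.80 minutes.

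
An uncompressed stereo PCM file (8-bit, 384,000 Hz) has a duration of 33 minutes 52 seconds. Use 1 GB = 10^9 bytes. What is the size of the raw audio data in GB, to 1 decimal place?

Duration = 33 minutes 52 seconds = 2,032 s.
Bytes = 384,000 samples/s × 2,032 s × 1 bytes/sample × 2 ch = 1,560,576,000 bytes.
1,560,576,000 / 1,000,000,000 = 1.6 GB.

1.6 GB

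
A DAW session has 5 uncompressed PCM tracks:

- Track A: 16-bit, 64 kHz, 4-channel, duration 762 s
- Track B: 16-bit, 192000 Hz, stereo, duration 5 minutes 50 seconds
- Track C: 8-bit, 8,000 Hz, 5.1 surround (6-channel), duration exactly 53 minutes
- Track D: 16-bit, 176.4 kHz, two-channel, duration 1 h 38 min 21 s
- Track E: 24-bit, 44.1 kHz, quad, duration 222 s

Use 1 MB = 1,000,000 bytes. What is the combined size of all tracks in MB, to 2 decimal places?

Track A: 64,000 × 762 × 2 × 4 = 390,144,000 bytes.
Track B: 5 minutes 50 seconds = 350 s; 192,000 × 350 × 2 × 2 = 268,800,000 bytes.
Track C: exactly 53 minutes = 3,180 s; 8,000 × 3,180 × 1 × 6 = 152,640,000 bytes.
Track D: 1 h 38 min 21 s = 5,901 s; 176,400 × 5,901 × 2 × 2 = 4,163,745,600 bytes.
Track E: 44,100 × 222 × 3 × 4 = 117,482,400 bytes.
Total = 5,092,812,000 bytes = 5092.81 MB.

5092.81 MB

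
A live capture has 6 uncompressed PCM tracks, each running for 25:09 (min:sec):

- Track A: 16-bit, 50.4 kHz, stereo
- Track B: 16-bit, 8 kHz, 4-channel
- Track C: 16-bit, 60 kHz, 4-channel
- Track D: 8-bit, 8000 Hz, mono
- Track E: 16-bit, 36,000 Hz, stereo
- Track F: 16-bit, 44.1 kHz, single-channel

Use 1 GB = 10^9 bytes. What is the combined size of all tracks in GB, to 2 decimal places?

25:09 (min:sec) = 1,509 s.
Track A: 50,400 × 1,509 × 2 × 2 = 304,214,400 bytes.
Track B: 8,000 × 1,509 × 2 × 4 = 96,576,000 bytes.
Track C: 60,000 × 1,509 × 2 × 4 = 724,320,000 bytes.
Track D: 8,000 × 1,509 × 1 × 1 = 12,072,000 bytes.
Track E: 36,000 × 1,509 × 2 × 2 = 217,296,000 bytes.
Track F: 44,100 × 1,509 × 2 × 1 = 133,093,800 bytes.
Total = 1,487,572,200 bytes = 1.49 GB.

1.49 GB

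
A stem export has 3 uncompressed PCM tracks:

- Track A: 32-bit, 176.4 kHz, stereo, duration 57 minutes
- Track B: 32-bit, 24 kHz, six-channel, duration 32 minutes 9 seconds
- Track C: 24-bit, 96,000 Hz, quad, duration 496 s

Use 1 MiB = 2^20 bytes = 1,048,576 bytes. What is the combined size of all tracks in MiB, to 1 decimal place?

6207.3 MiB

Track A: 57 minutes = 3,420 s; 176,400 × 3,420 × 4 × 2 = 4,826,304,000 bytes.
Track B: 32 minutes 9 seconds = 1,929 s; 24,000 × 1,929 × 4 × 6 = 1,111,104,000 bytes.
Track C: 96,000 × 496 × 3 × 4 = 571,392,000 bytes.
Total = 6,508,800,000 bytes = 6207.3 MiB.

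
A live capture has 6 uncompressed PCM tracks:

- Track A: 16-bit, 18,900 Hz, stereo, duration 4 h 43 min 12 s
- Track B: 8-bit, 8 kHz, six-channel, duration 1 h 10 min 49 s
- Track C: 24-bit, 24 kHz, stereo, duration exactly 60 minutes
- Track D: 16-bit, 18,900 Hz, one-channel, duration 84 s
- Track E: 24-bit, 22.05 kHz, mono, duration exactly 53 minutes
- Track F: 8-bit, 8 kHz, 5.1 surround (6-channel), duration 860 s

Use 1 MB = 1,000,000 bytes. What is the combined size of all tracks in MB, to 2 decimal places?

Track A: 4 h 43 min 12 s = 16,992 s; 18,900 × 16,992 × 2 × 2 = 1,284,595,200 bytes.
Track B: 1 h 10 min 49 s = 4,249 s; 8,000 × 4,249 × 1 × 6 = 203,952,000 bytes.
Track C: exactly 60 minutes = 3,600 s; 24,000 × 3,600 × 3 × 2 = 518,400,000 bytes.
Track D: 18,900 × 84 × 2 × 1 = 3,175,200 bytes.
Track E: exactly 53 minutes = 3,180 s; 22,050 × 3,180 × 3 × 1 = 210,357,000 bytes.
Track F: 8,000 × 860 × 1 × 6 = 41,280,000 bytes.
Total = 2,261,759,400 bytes = 2261.76 MB.

2261.76 MB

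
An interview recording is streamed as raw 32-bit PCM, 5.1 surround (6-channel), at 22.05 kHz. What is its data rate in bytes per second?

Bit rate = 22,050 × 32 × 6 = 4,233,600 bits/s.
4,233,600 / 8 = 529,200 bytes/s.

529,200 bytes/s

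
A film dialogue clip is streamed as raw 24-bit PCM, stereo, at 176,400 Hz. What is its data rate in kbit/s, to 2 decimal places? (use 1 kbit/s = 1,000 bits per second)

Bit rate = 176,400 × 24 × 2 = 8,467,200 bits/s.
= 8467.20 kbit/s.

8467.20 kbit/s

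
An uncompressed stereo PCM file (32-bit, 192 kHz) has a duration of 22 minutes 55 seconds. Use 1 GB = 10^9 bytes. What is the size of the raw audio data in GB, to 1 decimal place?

2.1 GB

Duration = 22 minutes 55 seconds = 1,375 s.
Bytes = 192,000 samples/s × 1,375 s × 4 bytes/sample × 2 ch = 2,112,000,000 bytes.
2,112,000,000 / 1,000,000,000 = 2.1 GB.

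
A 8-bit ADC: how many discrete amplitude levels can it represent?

256 levels

2^8 = 256.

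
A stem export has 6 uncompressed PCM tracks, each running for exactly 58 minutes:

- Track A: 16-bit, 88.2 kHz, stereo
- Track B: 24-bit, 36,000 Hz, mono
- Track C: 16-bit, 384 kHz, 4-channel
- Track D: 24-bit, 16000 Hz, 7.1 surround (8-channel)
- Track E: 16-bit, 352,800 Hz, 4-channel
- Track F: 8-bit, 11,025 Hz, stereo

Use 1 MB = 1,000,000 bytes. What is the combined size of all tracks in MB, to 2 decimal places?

23529.15 MB

exactly 58 minutes = 3,480 s.
Track A: 88,200 × 3,480 × 2 × 2 = 1,227,744,000 bytes.
Track B: 36,000 × 3,480 × 3 × 1 = 375,840,000 bytes.
Track C: 384,000 × 3,480 × 2 × 4 = 10,690,560,000 bytes.
Track D: 16,000 × 3,480 × 3 × 8 = 1,336,320,000 bytes.
Track E: 352,800 × 3,480 × 2 × 4 = 9,821,952,000 bytes.
Track F: 11,025 × 3,480 × 1 × 2 = 76,734,000 bytes.
Total = 23,529,150,000 bytes = 23529.15 MB.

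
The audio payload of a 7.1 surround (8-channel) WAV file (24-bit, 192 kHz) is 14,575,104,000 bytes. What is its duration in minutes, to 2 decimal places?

52.72 minutes

Byte rate = 192,000 × 3 × 8 = 4,608,000 bytes/s.
Duration = 14,575,104,000 / 4,608,000 = 3,163 s.
3,163 s / 60 = 52.72 minutes.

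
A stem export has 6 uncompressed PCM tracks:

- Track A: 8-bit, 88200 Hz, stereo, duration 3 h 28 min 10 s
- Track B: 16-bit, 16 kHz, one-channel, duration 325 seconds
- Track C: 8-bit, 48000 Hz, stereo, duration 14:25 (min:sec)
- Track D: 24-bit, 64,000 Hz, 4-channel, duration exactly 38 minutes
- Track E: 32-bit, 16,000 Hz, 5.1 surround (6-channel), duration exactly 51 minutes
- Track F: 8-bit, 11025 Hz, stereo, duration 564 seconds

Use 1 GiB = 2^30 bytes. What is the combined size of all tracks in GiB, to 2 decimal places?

4.88 GiB

Track A: 3 h 28 min 10 s = 12,490 s; 88,200 × 12,490 × 1 × 2 = 2,203,236,000 bytes.
Track B: 16,000 × 325 × 2 × 1 = 10,400,000 bytes.
Track C: 14:25 (min:sec) = 865 s; 48,000 × 865 × 1 × 2 = 83,040,000 bytes.
Track D: exactly 38 minutes = 2,280 s; 64,000 × 2,280 × 3 × 4 = 1,751,040,000 bytes.
Track E: exactly 51 minutes = 3,060 s; 16,000 × 3,060 × 4 × 6 = 1,175,040,000 bytes.
Track F: 11,025 × 564 × 1 × 2 = 12,436,200 bytes.
Total = 5,235,192,200 bytes = 4.88 GiB.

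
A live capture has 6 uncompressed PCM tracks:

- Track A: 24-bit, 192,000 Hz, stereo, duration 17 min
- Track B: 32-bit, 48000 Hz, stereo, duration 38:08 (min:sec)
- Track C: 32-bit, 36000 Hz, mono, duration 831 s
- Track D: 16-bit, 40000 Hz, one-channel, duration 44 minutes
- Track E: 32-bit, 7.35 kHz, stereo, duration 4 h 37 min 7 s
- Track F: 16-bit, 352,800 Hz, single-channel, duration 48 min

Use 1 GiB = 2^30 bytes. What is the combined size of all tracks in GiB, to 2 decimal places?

5.02 GiB

Track A: 17 min = 1,020 s; 192,000 × 1,020 × 3 × 2 = 1,175,040,000 bytes.
Track B: 38:08 (min:sec) = 2,288 s; 48,000 × 2,288 × 4 × 2 = 878,592,000 bytes.
Track C: 36,000 × 831 × 4 × 1 = 119,664,000 bytes.
Track D: 44 minutes = 2,640 s; 40,000 × 2,640 × 2 × 1 = 211,200,000 bytes.
Track E: 4 h 37 min 7 s = 16,627 s; 7,350 × 16,627 × 4 × 2 = 977,667,600 bytes.
Track F: 48 min = 2,880 s; 352,800 × 2,880 × 2 × 1 = 2,032,128,000 bytes.
Total = 5,394,291,600 bytes = 5.02 GiB.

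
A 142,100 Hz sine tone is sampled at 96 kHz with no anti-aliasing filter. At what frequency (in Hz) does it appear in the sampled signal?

46,100 Hz

Nyquist = 96,000/2 = 48,000 Hz; 142,100 Hz exceeds it.
Alias = |142,100 − 1×96,000| = |142,100 − 96,000| = 46,100 Hz.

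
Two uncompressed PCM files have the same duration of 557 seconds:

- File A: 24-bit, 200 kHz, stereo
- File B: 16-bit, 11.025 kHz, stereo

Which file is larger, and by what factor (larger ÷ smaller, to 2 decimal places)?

File A, by a factor of 27.21

File A: 200,000 × 3 × 2 = 1,200,000 bytes/s.
File B: 11,025 × 2 × 2 = 44,100 bytes/s.
File A is larger; ratio = 668,400,000 / 24,563,700 = 27.21.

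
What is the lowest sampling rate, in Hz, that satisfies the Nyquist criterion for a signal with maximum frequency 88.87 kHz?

177,740 Hz

Minimum sample rate = 2 × 88,870 Hz = 177,740 Hz.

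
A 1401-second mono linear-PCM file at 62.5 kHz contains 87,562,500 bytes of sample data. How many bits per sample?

8 bits

Bytes per sample = 87,562,500 / (62,500 × 1,401 × 1) = 87,562,500 / 87,562,500 = 1.
Bit depth = 1 × 8 = 8 bits.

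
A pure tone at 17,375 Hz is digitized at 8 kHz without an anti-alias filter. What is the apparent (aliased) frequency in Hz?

Nyquist = 8,000/2 = 4,000 Hz; 17,375 Hz exceeds it.
Alias = |17,375 − 2×8,000| = |17,375 − 16,000| = 1,375 Hz.

1,375 Hz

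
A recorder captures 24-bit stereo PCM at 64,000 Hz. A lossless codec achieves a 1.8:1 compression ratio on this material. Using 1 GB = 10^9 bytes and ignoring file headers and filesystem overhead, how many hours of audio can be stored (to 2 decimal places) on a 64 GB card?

Uncompressed byte rate = 64,000 × 3 × 2 = 384,000 bytes/s.
After 1.8:1 compression, effective rate ≈ 213333.33 bytes/s.
Capacity = 64 × 1,000,000,000 = 64,000,000,000 bytes.
64,000,000,000 / effective rate ≈ 300000 s → 83.33 hours.

83.33 hours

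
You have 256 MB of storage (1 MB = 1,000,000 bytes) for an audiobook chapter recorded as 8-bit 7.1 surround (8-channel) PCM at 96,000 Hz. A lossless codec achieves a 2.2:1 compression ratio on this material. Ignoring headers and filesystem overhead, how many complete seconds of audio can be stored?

733 seconds

Uncompressed byte rate = 96,000 × 1 × 8 = 768,000 bytes/s.
After 2.2:1 compression, effective rate ≈ 349090.91 bytes/s.
Capacity = 256 × 1,000,000 = 256,000,000 bytes.
256,000,000 / effective rate ≈ 733.33 s → 733 seconds.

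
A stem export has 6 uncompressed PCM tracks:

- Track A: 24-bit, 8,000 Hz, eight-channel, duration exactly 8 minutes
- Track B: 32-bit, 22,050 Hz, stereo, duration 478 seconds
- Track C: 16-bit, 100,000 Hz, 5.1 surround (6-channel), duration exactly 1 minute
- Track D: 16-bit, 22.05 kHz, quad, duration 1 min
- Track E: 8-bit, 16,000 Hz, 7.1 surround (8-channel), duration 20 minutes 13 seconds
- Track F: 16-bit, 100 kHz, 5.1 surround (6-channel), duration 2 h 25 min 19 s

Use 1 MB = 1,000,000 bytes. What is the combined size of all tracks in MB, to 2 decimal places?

Track A: exactly 8 minutes = 480 s; 8,000 × 480 × 3 × 8 = 92,160,000 bytes.
Track B: 22,050 × 478 × 4 × 2 = 84,319,200 bytes.
Track C: exactly 1 minute = 60 s; 100,000 × 60 × 2 × 6 = 72,000,000 bytes.
Track D: 1 min = 60 s; 22,050 × 60 × 2 × 4 = 10,584,000 bytes.
Track E: 20 minutes 13 seconds = 1,213 s; 16,000 × 1,213 × 1 × 8 = 155,264,000 bytes.
Track F: 2 h 25 min 19 s = 8,719 s; 100,000 × 8,719 × 2 × 6 = 10,462,800,000 bytes.
Total = 10,877,127,200 bytes = 10877.13 MB.

10877.13 MB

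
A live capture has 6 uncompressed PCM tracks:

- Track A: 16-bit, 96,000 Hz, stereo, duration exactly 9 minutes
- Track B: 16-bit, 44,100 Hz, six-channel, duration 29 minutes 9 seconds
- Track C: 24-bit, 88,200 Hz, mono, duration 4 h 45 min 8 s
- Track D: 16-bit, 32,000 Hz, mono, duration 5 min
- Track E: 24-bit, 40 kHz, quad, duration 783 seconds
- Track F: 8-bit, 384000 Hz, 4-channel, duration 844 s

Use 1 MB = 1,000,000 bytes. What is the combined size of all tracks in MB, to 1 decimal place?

Track A: exactly 9 minutes = 540 s; 96,000 × 540 × 2 × 2 = 207,360,000 bytes.
Track B: 29 minutes 9 seconds = 1,749 s; 44,100 × 1,749 × 2 × 6 = 925,570,800 bytes.
Track C: 4 h 45 min 8 s = 17,108 s; 88,200 × 17,108 × 3 × 1 = 4,526,776,800 bytes.
Track D: 5 min = 300 s; 32,000 × 300 × 2 × 1 = 19,200,000 bytes.
Track E: 40,000 × 783 × 3 × 4 = 375,840,000 bytes.
Track F: 384,000 × 844 × 1 × 4 = 1,296,384,000 bytes.
Total = 7,351,131,600 bytes = 7351.1 MB.

7351.1 MB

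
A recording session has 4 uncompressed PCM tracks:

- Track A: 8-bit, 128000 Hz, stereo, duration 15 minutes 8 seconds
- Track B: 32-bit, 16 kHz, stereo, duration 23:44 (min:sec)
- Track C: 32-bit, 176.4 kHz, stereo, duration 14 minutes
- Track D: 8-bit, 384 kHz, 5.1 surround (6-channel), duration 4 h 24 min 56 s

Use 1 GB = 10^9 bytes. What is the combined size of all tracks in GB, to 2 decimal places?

Track A: 15 minutes 8 seconds = 908 s; 128,000 × 908 × 1 × 2 = 232,448,000 bytes.
Track B: 23:44 (min:sec) = 1,424 s; 16,000 × 1,424 × 4 × 2 = 182,272,000 bytes.
Track C: 14 minutes = 840 s; 176,400 × 840 × 4 × 2 = 1,185,408,000 bytes.
Track D: 4 h 24 min 56 s = 15,896 s; 384,000 × 15,896 × 1 × 6 = 36,624,384,000 bytes.
Total = 38,224,512,000 bytes = 38.22 GB.

38.22 GB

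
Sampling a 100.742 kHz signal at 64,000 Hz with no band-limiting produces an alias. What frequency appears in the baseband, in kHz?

Nyquist = 64,000/2 = 32,000 Hz; 100,742 Hz exceeds it.
Alias = |100,742 − 2×64,000| = |100,742 − 128,000| = 27,258 Hz = 27.258 kHz.

27.258 kHz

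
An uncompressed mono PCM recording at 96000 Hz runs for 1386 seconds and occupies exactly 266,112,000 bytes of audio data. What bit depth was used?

Bytes per sample = 266,112,000 / (96,000 × 1,386 × 1) = 266,112,000 / 133,056,000 = 2.
Bit depth = 2 × 8 = 16 bits.

16 bits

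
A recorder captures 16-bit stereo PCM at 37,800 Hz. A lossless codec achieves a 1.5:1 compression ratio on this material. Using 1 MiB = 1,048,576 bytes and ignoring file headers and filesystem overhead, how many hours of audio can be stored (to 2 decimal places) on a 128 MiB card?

0.37 hours

Uncompressed byte rate = 37,800 × 2 × 2 = 151,200 bytes/s.
After 1.5:1 compression, effective rate ≈ 100800 bytes/s.
Capacity = 128 × 1,048,576 = 134,217,728 bytes.
134,217,728 / effective rate ≈ 1331.53 s → 0.37 hours.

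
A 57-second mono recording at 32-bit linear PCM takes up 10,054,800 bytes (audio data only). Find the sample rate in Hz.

Bytes = sample_rate × seconds × bytes_per_sample × channels.
sample_rate = 10,054,800 / (57 × 4 × 1) = 10,054,800 / 228 = 44,100 Hz.

44,100 Hz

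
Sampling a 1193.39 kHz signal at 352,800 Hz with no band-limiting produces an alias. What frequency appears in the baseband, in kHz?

134.99 kHz

Nyquist = 352,800/2 = 176,400 Hz; 1,193,390 Hz exceeds it.
Alias = |1,193,390 − 3×352,800| = |1,193,390 − 1,058,400| = 134,990 Hz = 134.99 kHz.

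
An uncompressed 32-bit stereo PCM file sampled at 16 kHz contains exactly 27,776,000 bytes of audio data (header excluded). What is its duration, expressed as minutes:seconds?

Byte rate = 16,000 × 4 × 2 = 128,000 bytes/s.
Duration = 27,776,000 / 128,000 = 217 s.
217 s = 3:37.

3:37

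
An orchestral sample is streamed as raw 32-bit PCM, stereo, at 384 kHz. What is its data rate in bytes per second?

Bit rate = 384,000 × 32 × 2 = 24,576,000 bits/s.
24,576,000 / 8 = 3,072,000 bytes/s.

3,072,000 bytes/s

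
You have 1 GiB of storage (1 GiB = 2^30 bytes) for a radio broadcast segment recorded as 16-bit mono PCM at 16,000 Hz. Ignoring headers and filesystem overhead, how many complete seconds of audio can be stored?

Uncompressed byte rate = 16,000 × 2 × 1 = 32,000 bytes/s.
Capacity = 1 × 1,073,741,824 = 1,073,741,824 bytes.
1,073,741,824 / 32,000 ≈ 33554.43 s → 33,554 seconds.

33,554 seconds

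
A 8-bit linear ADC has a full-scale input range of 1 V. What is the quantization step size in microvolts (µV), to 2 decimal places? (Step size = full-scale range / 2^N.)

1 V / 2^8 = 1 / 256 V = 3906.25 µV.

3906.25 µV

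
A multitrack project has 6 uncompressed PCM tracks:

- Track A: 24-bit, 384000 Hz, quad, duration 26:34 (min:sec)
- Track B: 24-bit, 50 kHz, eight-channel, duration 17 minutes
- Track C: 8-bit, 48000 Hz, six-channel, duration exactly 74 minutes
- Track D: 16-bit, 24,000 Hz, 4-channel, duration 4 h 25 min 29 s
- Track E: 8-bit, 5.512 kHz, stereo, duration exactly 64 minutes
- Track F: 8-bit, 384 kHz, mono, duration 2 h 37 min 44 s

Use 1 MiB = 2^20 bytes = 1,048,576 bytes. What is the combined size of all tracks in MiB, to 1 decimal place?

Track A: 26:34 (min:sec) = 1,594 s; 384,000 × 1,594 × 3 × 4 = 7,345,152,000 bytes.
Track B: 17 minutes = 1,020 s; 50,000 × 1,020 × 3 × 8 = 1,224,000,000 bytes.
Track C: exactly 74 minutes = 4,440 s; 48,000 × 4,440 × 1 × 6 = 1,278,720,000 bytes.
Track D: 4 h 25 min 29 s = 15,929 s; 24,000 × 15,929 × 2 × 4 = 3,058,368,000 bytes.
Track E: exactly 64 minutes = 3,840 s; 5,512 × 3,840 × 1 × 2 = 42,332,160 bytes.
Track F: 2 h 37 min 44 s = 9,464 s; 384,000 × 9,464 × 1 × 1 = 3,634,176,000 bytes.
Total = 16,582,748,160 bytes = 15814.5 MiB.

15814.5 MiB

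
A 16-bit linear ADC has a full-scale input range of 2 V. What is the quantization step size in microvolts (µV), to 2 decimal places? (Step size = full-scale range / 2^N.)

2 V / 2^16 = 2 / 65,536 V = 30.52 µV.

30.52 µV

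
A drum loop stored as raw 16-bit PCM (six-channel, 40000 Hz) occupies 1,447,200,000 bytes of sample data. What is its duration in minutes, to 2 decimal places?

Byte rate = 40,000 × 2 × 6 = 480,000 bytes/s.
Duration = 1,447,200,000 / 480,000 = 3,015 s.
3,015 s / 60 = 50.25 minutes.

50.25 minutes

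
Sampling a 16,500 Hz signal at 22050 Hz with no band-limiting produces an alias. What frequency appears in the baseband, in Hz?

Nyquist = 22,050/2 = 11,025 Hz; 16,500 Hz exceeds it.
Alias = |16,500 − 1×22,050| = |16,500 − 22,050| = 5,550 Hz.

5,550 Hz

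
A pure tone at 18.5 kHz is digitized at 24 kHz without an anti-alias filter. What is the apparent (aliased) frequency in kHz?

5.5 kHz

Nyquist = 24,000/2 = 12,000 Hz; 18,500 Hz exceeds it.
Alias = |18,500 − 1×24,000| = |18,500 − 24,000| = 5,500 Hz = 5.5 kHz.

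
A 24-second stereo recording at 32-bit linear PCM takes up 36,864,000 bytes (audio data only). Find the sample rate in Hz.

Bytes = sample_rate × seconds × bytes_per_sample × channels.
sample_rate = 36,864,000 / (24 × 4 × 2) = 36,864,000 / 192 = 192,000 Hz.

192,000 Hz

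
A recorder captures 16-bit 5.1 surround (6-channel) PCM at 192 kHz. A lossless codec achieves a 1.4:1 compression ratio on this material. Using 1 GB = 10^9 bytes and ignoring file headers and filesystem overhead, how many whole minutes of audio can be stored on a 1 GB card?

Uncompressed byte rate = 192,000 × 2 × 6 = 2,304,000 bytes/s.
After 1.4:1 compression, effective rate ≈ 1645714.29 bytes/s.
Capacity = 1 × 1,000,000,000 = 1,000,000,000 bytes.
1,000,000,000 / effective rate ≈ 607.64 s → 10 minutes.

10 minutes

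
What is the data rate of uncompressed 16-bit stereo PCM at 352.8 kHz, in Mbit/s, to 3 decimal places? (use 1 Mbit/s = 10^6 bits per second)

Bit rate = 352,800 × 16 × 2 = 11,289,600 bits/s.
= 11.290 Mbit/s.

11.290 Mbit/s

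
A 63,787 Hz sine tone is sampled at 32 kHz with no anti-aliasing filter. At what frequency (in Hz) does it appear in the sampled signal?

213 Hz

Nyquist = 32,000/2 = 16,000 Hz; 63,787 Hz exceeds it.
Alias = |63,787 − 2×32,000| = |63,787 − 64,000| = 213 Hz.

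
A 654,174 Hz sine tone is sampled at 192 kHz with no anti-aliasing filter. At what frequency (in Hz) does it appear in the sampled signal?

Nyquist = 192,000/2 = 96,000 Hz; 654,174 Hz exceeds it.
Alias = |654,174 − 3×192,000| = |654,174 − 576,000| = 78,174 Hz.

78,174 Hz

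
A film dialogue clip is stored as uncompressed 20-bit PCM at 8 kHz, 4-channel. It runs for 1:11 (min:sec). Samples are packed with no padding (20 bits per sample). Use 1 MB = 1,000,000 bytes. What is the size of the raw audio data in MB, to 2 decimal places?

Duration = 1:11 (min:sec) = 71 s.
Bits = 8,000 × 71 × 20 × 4 = 45,440,000 bits = 5,680,000 bytes.
5,680,000 / 1,000,000 = 5.68 MB.

5.68 MB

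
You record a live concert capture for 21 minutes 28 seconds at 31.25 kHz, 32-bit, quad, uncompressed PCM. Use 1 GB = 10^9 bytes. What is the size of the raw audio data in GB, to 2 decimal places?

Duration = 21 minutes 28 seconds = 1,288 s.
Bytes = 31,250 samples/s × 1,288 s × 4 bytes/sample × 4 ch = 644,000,000 bytes.
644,000,000 / 1,000,000,000 = 0.64 GB.

0.64 GB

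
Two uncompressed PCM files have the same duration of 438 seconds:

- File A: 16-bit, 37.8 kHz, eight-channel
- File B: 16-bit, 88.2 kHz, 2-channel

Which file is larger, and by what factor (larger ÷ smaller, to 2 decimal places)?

File A, by a factor of 1.71

File A: 37,800 × 2 × 8 = 604,800 bytes/s.
File B: 88,200 × 2 × 2 = 352,800 bytes/s.
File A is larger; ratio = 264,902,400 / 154,526,400 = 1.71.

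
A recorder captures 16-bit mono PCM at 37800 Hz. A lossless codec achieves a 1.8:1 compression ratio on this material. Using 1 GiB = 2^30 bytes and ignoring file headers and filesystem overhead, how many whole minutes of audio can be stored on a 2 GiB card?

Uncompressed byte rate = 37,800 × 2 × 1 = 75,600 bytes/s.
After 1.8:1 compression, effective rate ≈ 42000 bytes/s.
Capacity = 2 × 1,073,741,824 = 2,147,483,648 bytes.
2,147,483,648 / effective rate ≈ 51130.56 s → 852 minutes.

852 minutes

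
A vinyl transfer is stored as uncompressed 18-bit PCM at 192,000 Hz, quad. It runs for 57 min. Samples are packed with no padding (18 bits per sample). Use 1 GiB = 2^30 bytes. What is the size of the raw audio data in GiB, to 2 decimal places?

5.50 GiB

Duration = 57 min = 3,420 s.
Bits = 192,000 × 3,420 × 18 × 4 = 47,278,080,000 bits = 5,909,760,000 bytes.
5,909,760,000 / 1,073,741,824 = 5.50 GiB.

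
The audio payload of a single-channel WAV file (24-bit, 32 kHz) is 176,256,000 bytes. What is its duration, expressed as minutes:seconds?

Byte rate = 32,000 × 3 × 1 = 96,000 bytes/s.
Duration = 176,256,000 / 96,000 = 1,836 s.
1,836 s = 30:36.

30:36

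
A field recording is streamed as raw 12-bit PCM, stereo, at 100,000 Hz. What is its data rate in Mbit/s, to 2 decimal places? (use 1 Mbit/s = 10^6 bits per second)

2.40 Mbit/s

Bit rate = 100,000 × 12 × 2 = 2,400,000 bits/s.
= 2.40 Mbit/s.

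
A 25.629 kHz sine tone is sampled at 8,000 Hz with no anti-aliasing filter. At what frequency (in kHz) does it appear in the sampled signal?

1.629 kHz

Nyquist = 8,000/2 = 4,000 Hz; 25,629 Hz exceeds it.
Alias = |25,629 − 3×8,000| = |25,629 − 24,000| = 1,629 Hz = 1.629 kHz.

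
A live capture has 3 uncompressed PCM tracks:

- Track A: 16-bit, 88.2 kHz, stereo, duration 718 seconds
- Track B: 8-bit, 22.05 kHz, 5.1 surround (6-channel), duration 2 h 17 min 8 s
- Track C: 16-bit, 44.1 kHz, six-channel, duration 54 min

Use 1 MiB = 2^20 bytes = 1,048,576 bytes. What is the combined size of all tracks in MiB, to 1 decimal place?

Track A: 88,200 × 718 × 2 × 2 = 253,310,400 bytes.
Track B: 2 h 17 min 8 s = 8,228 s; 22,050 × 8,228 × 1 × 6 = 1,088,564,400 bytes.
Track C: 54 min = 3,240 s; 44,100 × 3,240 × 2 × 6 = 1,714,608,000 bytes.
Total = 3,056,482,800 bytes = 2914.9 MiB.

2914.9 MiB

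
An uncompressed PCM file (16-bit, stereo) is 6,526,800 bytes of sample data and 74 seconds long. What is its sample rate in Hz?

Bytes = sample_rate × seconds × bytes_per_sample × channels.
sample_rate = 6,526,800 / (74 × 2 × 2) = 6,526,800 / 296 = 22,050 Hz.

22,050 Hz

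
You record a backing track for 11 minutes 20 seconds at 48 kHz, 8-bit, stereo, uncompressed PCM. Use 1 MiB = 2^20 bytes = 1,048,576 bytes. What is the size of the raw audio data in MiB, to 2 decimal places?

62.26 MiB

Duration = 11 minutes 20 seconds = 680 s.
Bytes = 48,000 samples/s × 680 s × 1 bytes/sample × 2 ch = 65,280,000 bytes.
65,280,000 / 1,048,576 = 62.26 MiB.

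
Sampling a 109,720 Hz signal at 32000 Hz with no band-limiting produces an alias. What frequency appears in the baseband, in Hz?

13,720 Hz

Nyquist = 32,000/2 = 16,000 Hz; 109,720 Hz exceeds it.
Alias = |109,720 − 3×32,000| = |109,720 − 96,000| = 13,720 Hz.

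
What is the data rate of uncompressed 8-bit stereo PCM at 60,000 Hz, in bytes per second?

Bit rate = 60,000 × 8 × 2 = 960,000 bits/s.
960,000 / 8 = 120,000 bytes/s.

120,000 bytes/s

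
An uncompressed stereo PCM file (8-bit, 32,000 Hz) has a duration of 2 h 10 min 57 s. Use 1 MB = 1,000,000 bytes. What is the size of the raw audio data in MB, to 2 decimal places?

502.85 MB

Duration = 2 h 10 min 57 s = 7,857 s.
Bytes = 32,000 samples/s × 7,857 s × 1 bytes/sample × 2 ch = 502,848,000 bytes.
502,848,000 / 1,000,000 = 502.85 MB.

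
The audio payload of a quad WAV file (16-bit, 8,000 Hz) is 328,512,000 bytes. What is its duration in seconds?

5,133 seconds

Byte rate = 8,000 × 2 × 4 = 64,000 bytes/s.
Duration = 328,512,000 / 64,000 = 5,133 s.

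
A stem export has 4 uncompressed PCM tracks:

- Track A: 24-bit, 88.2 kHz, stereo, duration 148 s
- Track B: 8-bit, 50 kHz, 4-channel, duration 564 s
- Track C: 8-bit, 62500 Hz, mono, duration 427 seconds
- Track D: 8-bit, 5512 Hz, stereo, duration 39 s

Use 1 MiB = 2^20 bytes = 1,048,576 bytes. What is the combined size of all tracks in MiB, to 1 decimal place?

208.1 MiB

Track A: 88,200 × 148 × 3 × 2 = 78,321,600 bytes.
Track B: 50,000 × 564 × 1 × 4 = 112,800,000 bytes.
Track C: 62,500 × 427 × 1 × 1 = 26,687,500 bytes.
Track D: 5,512 × 39 × 1 × 2 = 429,936 bytes.
Total = 218,239,036 bytes = 208.1 MiB.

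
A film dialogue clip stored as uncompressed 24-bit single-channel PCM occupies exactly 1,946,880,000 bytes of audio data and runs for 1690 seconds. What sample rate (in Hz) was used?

384,000 Hz

Bytes = sample_rate × seconds × bytes_per_sample × channels.
sample_rate = 1,946,880,000 / (1,690 × 3 × 1) = 1,946,880,000 / 5,070 = 384,000 Hz.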